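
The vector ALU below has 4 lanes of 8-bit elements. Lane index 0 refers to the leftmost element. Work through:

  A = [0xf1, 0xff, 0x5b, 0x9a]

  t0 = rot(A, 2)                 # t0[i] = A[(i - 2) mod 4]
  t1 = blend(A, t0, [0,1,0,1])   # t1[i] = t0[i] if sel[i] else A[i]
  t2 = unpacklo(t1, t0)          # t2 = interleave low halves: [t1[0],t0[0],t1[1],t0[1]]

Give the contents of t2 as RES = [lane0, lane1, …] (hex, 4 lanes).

RES = [ 0xf1  0x5b  0x9a  0x9a ]

  t0: 5b 9a f1 ff
  t1: f1 9a 5b ff
  t2: f1 5b 9a 9a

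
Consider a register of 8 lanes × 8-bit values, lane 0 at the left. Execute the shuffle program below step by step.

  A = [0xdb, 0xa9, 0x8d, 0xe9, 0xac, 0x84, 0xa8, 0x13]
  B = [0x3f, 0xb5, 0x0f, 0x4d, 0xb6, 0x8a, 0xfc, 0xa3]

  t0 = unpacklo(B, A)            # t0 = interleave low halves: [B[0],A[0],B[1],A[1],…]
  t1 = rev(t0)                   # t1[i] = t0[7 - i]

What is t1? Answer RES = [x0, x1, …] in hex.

RES = [0xe9, 0x4d, 0x8d, 0x0f, 0xa9, 0xb5, 0xdb, 0x3f]

t0 = [0x3f, 0xdb, 0xb5, 0xa9, 0x0f, 0x8d, 0x4d, 0xe9]
t1 = [0xe9, 0x4d, 0x8d, 0x0f, 0xa9, 0xb5, 0xdb, 0x3f]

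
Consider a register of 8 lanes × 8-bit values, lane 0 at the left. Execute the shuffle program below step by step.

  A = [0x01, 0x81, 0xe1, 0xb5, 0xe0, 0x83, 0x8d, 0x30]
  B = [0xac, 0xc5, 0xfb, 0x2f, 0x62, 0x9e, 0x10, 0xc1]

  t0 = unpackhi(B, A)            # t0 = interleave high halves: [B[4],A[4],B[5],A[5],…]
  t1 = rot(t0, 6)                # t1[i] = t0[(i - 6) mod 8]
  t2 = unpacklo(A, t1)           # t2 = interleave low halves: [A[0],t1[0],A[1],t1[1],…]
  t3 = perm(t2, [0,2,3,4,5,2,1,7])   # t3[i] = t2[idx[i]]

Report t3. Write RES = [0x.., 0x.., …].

RES = [0x01, 0x81, 0x83, 0xe1, 0x10, 0x81, 0x9e, 0x8d]

→ t0 |62|e0|9e|83|10|8d|c1|30|
→ t1 |9e|83|10|8d|c1|30|62|e0|
→ t2 |01|9e|81|83|e1|10|b5|8d|
→ t3 |01|81|83|e1|10|81|9e|8d|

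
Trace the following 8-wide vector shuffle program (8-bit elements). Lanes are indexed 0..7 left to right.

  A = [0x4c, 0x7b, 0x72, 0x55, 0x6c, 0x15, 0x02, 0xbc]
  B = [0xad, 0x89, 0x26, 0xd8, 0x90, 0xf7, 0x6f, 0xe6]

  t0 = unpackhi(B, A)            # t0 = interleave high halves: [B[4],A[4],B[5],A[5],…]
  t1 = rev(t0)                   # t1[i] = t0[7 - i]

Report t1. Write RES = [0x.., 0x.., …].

RES = [0xbc, 0xe6, 0x02, 0x6f, 0x15, 0xf7, 0x6c, 0x90]

t0 = [0x90, 0x6c, 0xf7, 0x15, 0x6f, 0x02, 0xe6, 0xbc]
t1 = [0xbc, 0xe6, 0x02, 0x6f, 0x15, 0xf7, 0x6c, 0x90]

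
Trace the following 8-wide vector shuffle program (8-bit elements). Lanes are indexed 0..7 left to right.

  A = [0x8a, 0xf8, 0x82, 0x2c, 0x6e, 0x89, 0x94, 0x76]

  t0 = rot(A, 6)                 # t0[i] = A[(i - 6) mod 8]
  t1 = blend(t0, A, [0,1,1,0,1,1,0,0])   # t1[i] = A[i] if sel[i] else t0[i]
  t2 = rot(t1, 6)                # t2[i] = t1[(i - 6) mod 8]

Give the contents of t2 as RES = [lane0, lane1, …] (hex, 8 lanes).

RES = [0x82, 0x89, 0x6e, 0x89, 0x8a, 0xf8, 0x82, 0xf8]

t0 = [0x82, 0x2c, 0x6e, 0x89, 0x94, 0x76, 0x8a, 0xf8]
t1 = [0x82, 0xf8, 0x82, 0x89, 0x6e, 0x89, 0x8a, 0xf8]
t2 = [0x82, 0x89, 0x6e, 0x89, 0x8a, 0xf8, 0x82, 0xf8]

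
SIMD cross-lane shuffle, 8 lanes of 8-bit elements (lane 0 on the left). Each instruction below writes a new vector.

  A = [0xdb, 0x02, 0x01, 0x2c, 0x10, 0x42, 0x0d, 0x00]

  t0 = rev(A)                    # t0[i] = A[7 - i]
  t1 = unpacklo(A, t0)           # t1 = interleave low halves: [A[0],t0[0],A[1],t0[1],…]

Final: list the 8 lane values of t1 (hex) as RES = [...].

RES = [ 0xdb  0x00  0x02  0x0d  0x01  0x42  0x2c  0x10 ]

  t0: 00 0d 42 10 2c 01 02 db
  t1: db 00 02 0d 01 42 2c 10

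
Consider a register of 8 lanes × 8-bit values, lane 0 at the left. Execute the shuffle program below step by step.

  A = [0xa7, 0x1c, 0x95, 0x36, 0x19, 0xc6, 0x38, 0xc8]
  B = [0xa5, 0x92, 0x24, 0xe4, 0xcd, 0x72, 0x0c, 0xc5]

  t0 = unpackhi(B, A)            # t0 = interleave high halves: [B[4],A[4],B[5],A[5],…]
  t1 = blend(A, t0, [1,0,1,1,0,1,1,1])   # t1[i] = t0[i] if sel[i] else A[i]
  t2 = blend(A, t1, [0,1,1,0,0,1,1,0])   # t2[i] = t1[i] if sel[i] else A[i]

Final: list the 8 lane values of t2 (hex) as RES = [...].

RES = [ 0xa7  0x1c  0x72  0x36  0x19  0x38  0xc5  0xc8 ]

  t0: cd 19 72 c6 0c 38 c5 c8
  t1: cd 1c 72 c6 19 38 c5 c8
  t2: a7 1c 72 36 19 38 c5 c8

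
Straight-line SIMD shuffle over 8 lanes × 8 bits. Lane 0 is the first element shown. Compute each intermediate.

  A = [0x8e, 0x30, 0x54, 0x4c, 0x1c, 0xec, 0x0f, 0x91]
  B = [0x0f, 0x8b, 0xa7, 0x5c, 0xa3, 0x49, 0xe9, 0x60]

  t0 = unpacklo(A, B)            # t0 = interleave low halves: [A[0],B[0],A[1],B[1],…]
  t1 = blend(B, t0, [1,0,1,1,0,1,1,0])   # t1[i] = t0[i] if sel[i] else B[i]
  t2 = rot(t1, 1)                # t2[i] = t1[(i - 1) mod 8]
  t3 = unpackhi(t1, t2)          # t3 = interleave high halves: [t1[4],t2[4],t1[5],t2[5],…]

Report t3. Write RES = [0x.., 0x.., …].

RES = [ 0xa3  0x8b  0xa7  0xa3  0x4c  0xa7  0x60  0x4c ]

→ t0 |8e|0f|30|8b|54|a7|4c|5c|
→ t1 |8e|8b|30|8b|a3|a7|4c|60|
→ t2 |60|8e|8b|30|8b|a3|a7|4c|
→ t3 |a3|8b|a7|a3|4c|a7|60|4c|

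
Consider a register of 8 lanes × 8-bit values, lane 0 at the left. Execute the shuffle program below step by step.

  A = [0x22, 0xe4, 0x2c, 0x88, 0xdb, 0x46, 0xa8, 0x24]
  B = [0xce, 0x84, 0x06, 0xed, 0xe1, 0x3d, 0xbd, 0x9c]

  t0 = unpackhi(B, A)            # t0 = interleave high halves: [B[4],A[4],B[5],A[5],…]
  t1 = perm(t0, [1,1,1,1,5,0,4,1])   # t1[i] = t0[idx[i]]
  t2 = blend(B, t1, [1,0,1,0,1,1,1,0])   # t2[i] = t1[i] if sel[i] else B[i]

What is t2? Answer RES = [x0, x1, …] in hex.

RES = [ 0xdb  0x84  0xdb  0xed  0xa8  0xe1  0xbd  0x9c ]

  t0: e1 db 3d 46 bd a8 9c 24
  t1: db db db db a8 e1 bd db
  t2: db 84 db ed a8 e1 bd 9c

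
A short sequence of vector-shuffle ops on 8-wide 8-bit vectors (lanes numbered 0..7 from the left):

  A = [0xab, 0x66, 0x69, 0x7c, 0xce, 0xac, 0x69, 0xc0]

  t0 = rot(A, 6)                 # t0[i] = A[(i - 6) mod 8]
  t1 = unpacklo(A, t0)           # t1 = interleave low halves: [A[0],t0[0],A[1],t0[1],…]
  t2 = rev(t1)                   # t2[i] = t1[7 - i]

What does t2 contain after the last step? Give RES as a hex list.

t0 = [0x69, 0x7c, 0xce, 0xac, 0x69, 0xc0, 0xab, 0x66]
t1 = [0xab, 0x69, 0x66, 0x7c, 0x69, 0xce, 0x7c, 0xac]
t2 = [0xac, 0x7c, 0xce, 0x69, 0x7c, 0x66, 0x69, 0xab]

RES = [ 0xac  0x7c  0xce  0x69  0x7c  0x66  0x69  0xab ]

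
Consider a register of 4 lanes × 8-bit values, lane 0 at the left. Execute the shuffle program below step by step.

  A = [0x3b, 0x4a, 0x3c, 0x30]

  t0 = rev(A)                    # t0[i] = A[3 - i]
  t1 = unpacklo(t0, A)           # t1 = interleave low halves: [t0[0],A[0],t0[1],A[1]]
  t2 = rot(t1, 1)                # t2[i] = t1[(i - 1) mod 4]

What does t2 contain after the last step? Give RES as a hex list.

RES = [0x4a, 0x30, 0x3b, 0x3c]

→ t0 |30|3c|4a|3b|
→ t1 |30|3b|3c|4a|
→ t2 |4a|30|3b|3c|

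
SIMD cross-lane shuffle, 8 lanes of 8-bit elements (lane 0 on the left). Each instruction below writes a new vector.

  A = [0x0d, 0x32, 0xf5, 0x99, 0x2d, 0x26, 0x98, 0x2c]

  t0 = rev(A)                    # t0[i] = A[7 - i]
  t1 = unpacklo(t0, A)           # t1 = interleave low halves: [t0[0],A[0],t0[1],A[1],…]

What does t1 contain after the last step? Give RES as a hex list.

→ t0 |2c|98|26|2d|99|f5|32|0d|
→ t1 |2c|0d|98|32|26|f5|2d|99|

RES = [ 0x2c  0x0d  0x98  0x32  0x26  0xf5  0x2d  0x99 ]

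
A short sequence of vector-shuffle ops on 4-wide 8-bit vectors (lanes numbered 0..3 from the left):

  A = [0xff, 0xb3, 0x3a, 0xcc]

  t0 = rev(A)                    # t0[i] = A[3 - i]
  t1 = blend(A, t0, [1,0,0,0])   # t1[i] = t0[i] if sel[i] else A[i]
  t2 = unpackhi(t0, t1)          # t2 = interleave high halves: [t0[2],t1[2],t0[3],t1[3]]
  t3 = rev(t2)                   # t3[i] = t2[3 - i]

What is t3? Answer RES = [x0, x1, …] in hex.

RES = [0xcc, 0xff, 0x3a, 0xb3]

  t0: cc 3a b3 ff
  t1: cc b3 3a cc
  t2: b3 3a ff cc
  t3: cc ff 3a b3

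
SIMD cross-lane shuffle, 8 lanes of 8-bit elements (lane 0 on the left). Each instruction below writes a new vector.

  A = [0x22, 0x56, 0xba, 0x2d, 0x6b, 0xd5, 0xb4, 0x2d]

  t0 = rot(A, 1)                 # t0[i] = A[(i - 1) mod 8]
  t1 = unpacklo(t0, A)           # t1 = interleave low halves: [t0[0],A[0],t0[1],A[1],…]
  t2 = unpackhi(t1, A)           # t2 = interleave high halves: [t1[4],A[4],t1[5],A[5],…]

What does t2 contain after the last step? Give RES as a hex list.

RES = [0x56, 0x6b, 0xba, 0xd5, 0xba, 0xb4, 0x2d, 0x2d]

  t0: 2d 22 56 ba 2d 6b d5 b4
  t1: 2d 22 22 56 56 ba ba 2d
  t2: 56 6b ba d5 ba b4 2d 2d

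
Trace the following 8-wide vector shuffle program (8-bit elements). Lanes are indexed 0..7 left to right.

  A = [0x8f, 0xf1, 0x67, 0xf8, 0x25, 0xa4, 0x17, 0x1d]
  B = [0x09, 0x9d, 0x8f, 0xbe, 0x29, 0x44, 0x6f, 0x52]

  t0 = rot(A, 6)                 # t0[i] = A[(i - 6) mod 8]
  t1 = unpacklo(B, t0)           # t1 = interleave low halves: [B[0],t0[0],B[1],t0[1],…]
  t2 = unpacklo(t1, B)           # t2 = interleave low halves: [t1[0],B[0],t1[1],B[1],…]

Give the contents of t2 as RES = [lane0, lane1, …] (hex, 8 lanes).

RES = [ 0x09  0x09  0x67  0x9d  0x9d  0x8f  0xf8  0xbe ]

t0 = [0x67, 0xf8, 0x25, 0xa4, 0x17, 0x1d, 0x8f, 0xf1]
t1 = [0x09, 0x67, 0x9d, 0xf8, 0x8f, 0x25, 0xbe, 0xa4]
t2 = [0x09, 0x09, 0x67, 0x9d, 0x9d, 0x8f, 0xf8, 0xbe]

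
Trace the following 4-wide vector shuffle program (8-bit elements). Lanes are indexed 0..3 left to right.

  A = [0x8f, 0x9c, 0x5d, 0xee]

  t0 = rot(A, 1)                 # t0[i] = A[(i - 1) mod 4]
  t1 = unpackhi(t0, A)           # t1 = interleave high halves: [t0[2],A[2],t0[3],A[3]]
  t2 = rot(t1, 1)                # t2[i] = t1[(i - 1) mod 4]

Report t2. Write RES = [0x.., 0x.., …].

RES = [0xee, 0x9c, 0x5d, 0x5d]

→ t0 |ee|8f|9c|5d|
→ t1 |9c|5d|5d|ee|
→ t2 |ee|9c|5d|5d|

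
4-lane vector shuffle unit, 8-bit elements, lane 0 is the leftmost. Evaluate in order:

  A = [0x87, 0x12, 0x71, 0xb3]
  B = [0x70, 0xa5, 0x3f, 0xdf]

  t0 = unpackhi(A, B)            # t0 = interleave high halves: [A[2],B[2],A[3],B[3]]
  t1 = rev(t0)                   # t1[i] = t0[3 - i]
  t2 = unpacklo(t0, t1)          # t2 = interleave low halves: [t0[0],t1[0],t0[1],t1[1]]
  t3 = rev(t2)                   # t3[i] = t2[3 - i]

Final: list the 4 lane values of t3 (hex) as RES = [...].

RES = [ 0xb3  0x3f  0xdf  0x71 ]

t0 = [0x71, 0x3f, 0xb3, 0xdf]
t1 = [0xdf, 0xb3, 0x3f, 0x71]
t2 = [0x71, 0xdf, 0x3f, 0xb3]
t3 = [0xb3, 0x3f, 0xdf, 0x71]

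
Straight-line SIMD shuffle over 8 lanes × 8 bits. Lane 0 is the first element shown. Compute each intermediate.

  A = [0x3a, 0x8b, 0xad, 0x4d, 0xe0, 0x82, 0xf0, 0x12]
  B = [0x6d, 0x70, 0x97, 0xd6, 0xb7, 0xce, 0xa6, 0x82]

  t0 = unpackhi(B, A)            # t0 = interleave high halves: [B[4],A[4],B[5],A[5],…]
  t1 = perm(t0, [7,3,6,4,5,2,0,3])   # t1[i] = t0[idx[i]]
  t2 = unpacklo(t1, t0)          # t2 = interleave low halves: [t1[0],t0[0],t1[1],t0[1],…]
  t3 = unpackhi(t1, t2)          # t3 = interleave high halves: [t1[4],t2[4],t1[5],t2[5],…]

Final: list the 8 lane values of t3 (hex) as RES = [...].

RES = [ 0xf0  0x82  0xce  0xce  0xb7  0xa6  0x82  0x82 ]

→ t0 |b7|e0|ce|82|a6|f0|82|12|
→ t1 |12|82|82|a6|f0|ce|b7|82|
→ t2 |12|b7|82|e0|82|ce|a6|82|
→ t3 |f0|82|ce|ce|b7|a6|82|82|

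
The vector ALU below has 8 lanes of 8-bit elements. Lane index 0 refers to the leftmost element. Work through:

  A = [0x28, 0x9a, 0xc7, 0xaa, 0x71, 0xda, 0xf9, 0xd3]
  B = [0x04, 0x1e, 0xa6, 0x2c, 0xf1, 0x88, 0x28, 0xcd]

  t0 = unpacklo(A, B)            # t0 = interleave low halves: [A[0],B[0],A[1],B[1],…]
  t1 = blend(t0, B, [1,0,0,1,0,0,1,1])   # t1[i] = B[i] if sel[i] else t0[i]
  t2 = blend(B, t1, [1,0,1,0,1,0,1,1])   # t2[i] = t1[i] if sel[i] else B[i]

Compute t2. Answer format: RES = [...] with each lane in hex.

→ t0 |28|04|9a|1e|c7|a6|aa|2c|
→ t1 |04|04|9a|2c|c7|a6|28|cd|
→ t2 |04|1e|9a|2c|c7|88|28|cd|

RES = [0x04, 0x1e, 0x9a, 0x2c, 0xc7, 0x88, 0x28, 0xcd]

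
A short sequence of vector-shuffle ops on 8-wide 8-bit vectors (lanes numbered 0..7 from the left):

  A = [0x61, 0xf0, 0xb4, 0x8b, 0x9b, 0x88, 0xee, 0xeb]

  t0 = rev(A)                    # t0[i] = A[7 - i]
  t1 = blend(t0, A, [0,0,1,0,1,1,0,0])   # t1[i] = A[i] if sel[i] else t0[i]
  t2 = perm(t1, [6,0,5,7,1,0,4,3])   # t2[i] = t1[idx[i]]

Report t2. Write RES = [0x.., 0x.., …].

RES = [ 0xf0  0xeb  0x88  0x61  0xee  0xeb  0x9b  0x9b ]

  t0: eb ee 88 9b 8b b4 f0 61
  t1: eb ee b4 9b 9b 88 f0 61
  t2: f0 eb 88 61 ee eb 9b 9b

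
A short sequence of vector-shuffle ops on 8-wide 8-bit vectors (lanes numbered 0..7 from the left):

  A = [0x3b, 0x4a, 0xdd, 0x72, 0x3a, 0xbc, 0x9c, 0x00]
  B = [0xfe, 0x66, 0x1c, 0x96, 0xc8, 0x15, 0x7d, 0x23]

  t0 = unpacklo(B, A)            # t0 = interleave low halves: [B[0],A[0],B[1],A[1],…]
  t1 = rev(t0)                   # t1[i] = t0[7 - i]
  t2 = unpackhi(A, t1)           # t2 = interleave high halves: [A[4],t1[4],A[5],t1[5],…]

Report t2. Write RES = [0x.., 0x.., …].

→ t0 |fe|3b|66|4a|1c|dd|96|72|
→ t1 |72|96|dd|1c|4a|66|3b|fe|
→ t2 |3a|4a|bc|66|9c|3b|00|fe|

RES = [0x3a, 0x4a, 0xbc, 0x66, 0x9c, 0x3b, 0x00, 0xfe]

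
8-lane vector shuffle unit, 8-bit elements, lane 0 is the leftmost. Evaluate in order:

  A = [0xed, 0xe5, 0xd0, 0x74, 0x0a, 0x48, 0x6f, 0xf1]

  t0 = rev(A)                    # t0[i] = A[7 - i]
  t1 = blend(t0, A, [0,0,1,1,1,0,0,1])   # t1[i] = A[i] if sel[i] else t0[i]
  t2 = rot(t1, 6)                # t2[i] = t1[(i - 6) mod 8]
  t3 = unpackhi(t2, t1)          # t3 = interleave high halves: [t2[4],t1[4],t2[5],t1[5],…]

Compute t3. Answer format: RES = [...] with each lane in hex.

→ t0 |f1|6f|48|0a|74|d0|e5|ed|
→ t1 |f1|6f|d0|74|0a|d0|e5|f1|
→ t2 |d0|74|0a|d0|e5|f1|f1|6f|
→ t3 |e5|0a|f1|d0|f1|e5|6f|f1|

RES = [0xe5, 0x0a, 0xf1, 0xd0, 0xf1, 0xe5, 0x6f, 0xf1]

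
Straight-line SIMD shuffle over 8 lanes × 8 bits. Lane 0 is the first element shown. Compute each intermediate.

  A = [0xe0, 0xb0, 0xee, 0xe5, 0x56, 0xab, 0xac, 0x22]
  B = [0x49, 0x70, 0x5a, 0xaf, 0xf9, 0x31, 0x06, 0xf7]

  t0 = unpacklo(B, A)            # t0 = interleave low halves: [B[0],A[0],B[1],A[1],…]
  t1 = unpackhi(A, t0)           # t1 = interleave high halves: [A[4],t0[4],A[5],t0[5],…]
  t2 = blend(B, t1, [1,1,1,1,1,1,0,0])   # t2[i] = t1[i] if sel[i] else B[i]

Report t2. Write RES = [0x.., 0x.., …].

  t0: 49 e0 70 b0 5a ee af e5
  t1: 56 5a ab ee ac af 22 e5
  t2: 56 5a ab ee ac af 06 f7

RES = [0x56, 0x5a, 0xab, 0xee, 0xac, 0xaf, 0x06, 0xf7]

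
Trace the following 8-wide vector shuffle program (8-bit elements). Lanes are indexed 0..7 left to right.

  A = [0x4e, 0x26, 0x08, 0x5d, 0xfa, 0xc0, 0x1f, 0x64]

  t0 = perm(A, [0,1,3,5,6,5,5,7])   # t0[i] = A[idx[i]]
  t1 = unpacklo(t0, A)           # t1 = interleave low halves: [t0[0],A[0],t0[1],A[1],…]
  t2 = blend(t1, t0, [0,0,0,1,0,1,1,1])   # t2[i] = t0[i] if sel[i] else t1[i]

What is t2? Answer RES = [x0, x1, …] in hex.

t0 = [0x4e, 0x26, 0x5d, 0xc0, 0x1f, 0xc0, 0xc0, 0x64]
t1 = [0x4e, 0x4e, 0x26, 0x26, 0x5d, 0x08, 0xc0, 0x5d]
t2 = [0x4e, 0x4e, 0x26, 0xc0, 0x5d, 0xc0, 0xc0, 0x64]

RES = [ 0x4e  0x4e  0x26  0xc0  0x5d  0xc0  0xc0  0x64 ]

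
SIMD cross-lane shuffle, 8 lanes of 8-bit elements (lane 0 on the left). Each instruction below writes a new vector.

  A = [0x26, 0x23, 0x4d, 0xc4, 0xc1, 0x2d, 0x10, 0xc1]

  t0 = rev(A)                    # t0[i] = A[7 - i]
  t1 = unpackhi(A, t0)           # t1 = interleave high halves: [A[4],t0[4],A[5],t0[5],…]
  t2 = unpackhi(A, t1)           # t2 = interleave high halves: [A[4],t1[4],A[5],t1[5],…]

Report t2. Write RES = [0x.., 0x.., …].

t0 = [0xc1, 0x10, 0x2d, 0xc1, 0xc4, 0x4d, 0x23, 0x26]
t1 = [0xc1, 0xc4, 0x2d, 0x4d, 0x10, 0x23, 0xc1, 0x26]
t2 = [0xc1, 0x10, 0x2d, 0x23, 0x10, 0xc1, 0xc1, 0x26]

RES = [0xc1, 0x10, 0x2d, 0x23, 0x10, 0xc1, 0xc1, 0x26]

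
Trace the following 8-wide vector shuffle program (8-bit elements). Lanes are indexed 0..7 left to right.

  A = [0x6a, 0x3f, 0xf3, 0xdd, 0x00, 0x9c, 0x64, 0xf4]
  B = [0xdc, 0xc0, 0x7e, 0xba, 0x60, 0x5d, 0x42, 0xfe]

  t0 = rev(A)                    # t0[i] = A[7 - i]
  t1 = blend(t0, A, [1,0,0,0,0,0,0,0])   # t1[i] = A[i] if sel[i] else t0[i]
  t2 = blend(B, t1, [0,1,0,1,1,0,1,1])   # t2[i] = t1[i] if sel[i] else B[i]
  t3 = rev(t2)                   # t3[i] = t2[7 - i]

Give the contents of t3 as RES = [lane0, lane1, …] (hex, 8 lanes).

  t0: f4 64 9c 00 dd f3 3f 6a
  t1: 6a 64 9c 00 dd f3 3f 6a
  t2: dc 64 7e 00 dd 5d 3f 6a
  t3: 6a 3f 5d dd 00 7e 64 dc

RES = [ 0x6a  0x3f  0x5d  0xdd  0x00  0x7e  0x64  0xdc ]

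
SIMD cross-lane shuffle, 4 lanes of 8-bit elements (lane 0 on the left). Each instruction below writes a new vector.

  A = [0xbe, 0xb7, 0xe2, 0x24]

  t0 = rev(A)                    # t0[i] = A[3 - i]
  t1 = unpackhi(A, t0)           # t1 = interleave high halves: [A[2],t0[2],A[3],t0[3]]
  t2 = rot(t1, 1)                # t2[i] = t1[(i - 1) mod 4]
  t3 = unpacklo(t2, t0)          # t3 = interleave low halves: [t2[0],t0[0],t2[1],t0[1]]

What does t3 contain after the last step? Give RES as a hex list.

RES = [ 0xbe  0x24  0xe2  0xe2 ]

→ t0 |24|e2|b7|be|
→ t1 |e2|b7|24|be|
→ t2 |be|e2|b7|24|
→ t3 |be|24|e2|e2|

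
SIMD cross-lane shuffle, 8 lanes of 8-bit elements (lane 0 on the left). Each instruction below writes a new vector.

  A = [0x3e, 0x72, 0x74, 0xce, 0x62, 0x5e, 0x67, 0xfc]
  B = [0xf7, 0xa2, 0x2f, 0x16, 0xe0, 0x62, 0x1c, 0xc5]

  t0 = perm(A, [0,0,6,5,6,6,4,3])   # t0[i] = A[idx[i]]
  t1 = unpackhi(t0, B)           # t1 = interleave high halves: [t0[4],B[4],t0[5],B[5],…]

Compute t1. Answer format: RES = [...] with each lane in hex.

RES = [0x67, 0xe0, 0x67, 0x62, 0x62, 0x1c, 0xce, 0xc5]

  t0: 3e 3e 67 5e 67 67 62 ce
  t1: 67 e0 67 62 62 1c ce c5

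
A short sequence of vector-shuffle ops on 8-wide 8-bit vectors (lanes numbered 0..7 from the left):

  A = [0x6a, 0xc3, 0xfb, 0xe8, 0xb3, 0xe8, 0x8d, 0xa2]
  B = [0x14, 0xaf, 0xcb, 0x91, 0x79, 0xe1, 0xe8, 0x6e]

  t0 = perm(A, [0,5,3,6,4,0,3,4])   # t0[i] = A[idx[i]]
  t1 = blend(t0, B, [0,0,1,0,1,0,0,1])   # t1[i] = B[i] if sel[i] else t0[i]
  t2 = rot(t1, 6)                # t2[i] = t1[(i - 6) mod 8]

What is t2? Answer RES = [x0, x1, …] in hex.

t0 = [0x6a, 0xe8, 0xe8, 0x8d, 0xb3, 0x6a, 0xe8, 0xb3]
t1 = [0x6a, 0xe8, 0xcb, 0x8d, 0x79, 0x6a, 0xe8, 0x6e]
t2 = [0xcb, 0x8d, 0x79, 0x6a, 0xe8, 0x6e, 0x6a, 0xe8]

RES = [ 0xcb  0x8d  0x79  0x6a  0xe8  0x6e  0x6a  0xe8 ]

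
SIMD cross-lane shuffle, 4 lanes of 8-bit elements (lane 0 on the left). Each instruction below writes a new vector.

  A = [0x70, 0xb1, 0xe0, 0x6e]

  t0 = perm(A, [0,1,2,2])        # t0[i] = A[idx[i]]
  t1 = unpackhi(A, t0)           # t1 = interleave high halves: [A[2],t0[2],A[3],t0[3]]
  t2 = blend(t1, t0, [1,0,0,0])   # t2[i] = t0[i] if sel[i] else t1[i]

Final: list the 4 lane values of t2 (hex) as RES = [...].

  t0: 70 b1 e0 e0
  t1: e0 e0 6e e0
  t2: 70 e0 6e e0

RES = [ 0x70  0xe0  0x6e  0xe0 ]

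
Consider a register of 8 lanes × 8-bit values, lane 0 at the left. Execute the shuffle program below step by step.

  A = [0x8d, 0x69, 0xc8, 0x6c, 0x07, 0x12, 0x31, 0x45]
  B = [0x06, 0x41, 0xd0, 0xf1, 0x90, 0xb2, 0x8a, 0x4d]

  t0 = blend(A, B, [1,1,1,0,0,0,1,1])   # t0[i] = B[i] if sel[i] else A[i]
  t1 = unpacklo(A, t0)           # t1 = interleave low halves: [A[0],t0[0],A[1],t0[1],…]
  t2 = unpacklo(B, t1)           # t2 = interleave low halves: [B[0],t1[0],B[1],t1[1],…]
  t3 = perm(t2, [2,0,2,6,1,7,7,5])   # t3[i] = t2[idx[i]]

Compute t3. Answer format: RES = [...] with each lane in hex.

→ t0 |06|41|d0|6c|07|12|8a|4d|
→ t1 |8d|06|69|41|c8|d0|6c|6c|
→ t2 |06|8d|41|06|d0|69|f1|41|
→ t3 |41|06|41|f1|8d|41|41|69|

RES = [0x41, 0x06, 0x41, 0xf1, 0x8d, 0x41, 0x41, 0x69]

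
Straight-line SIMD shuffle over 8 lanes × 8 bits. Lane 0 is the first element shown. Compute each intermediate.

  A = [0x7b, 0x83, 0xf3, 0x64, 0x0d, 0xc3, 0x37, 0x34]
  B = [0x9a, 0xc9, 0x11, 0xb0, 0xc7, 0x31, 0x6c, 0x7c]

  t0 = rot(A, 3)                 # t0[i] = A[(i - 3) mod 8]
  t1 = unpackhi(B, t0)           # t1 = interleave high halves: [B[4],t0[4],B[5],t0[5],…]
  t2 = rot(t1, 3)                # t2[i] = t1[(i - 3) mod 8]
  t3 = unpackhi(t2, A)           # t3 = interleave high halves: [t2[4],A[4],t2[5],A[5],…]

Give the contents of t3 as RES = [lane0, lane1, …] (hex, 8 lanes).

  t0: c3 37 34 7b 83 f3 64 0d
  t1: c7 83 31 f3 6c 64 7c 0d
  t2: 64 7c 0d c7 83 31 f3 6c
  t3: 83 0d 31 c3 f3 37 6c 34

RES = [ 0x83  0x0d  0x31  0xc3  0xf3  0x37  0x6c  0x34 ]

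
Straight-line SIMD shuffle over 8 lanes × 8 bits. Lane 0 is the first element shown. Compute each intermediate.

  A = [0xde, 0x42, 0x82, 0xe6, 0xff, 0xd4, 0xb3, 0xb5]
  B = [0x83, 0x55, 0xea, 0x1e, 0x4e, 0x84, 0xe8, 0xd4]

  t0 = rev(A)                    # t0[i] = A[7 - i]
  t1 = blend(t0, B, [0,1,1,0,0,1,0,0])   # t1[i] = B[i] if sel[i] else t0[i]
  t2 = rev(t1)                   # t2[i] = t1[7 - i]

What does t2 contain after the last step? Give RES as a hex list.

→ t0 |b5|b3|d4|ff|e6|82|42|de|
→ t1 |b5|55|ea|ff|e6|84|42|de|
→ t2 |de|42|84|e6|ff|ea|55|b5|

RES = [0xde, 0x42, 0x84, 0xe6, 0xff, 0xea, 0x55, 0xb5]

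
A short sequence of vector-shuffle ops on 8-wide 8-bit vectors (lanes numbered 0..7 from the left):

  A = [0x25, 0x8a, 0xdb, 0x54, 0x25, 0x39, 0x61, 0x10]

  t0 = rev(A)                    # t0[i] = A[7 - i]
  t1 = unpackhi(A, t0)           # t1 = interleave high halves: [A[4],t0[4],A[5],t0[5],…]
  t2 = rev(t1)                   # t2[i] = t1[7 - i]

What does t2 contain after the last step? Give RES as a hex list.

t0 = [0x10, 0x61, 0x39, 0x25, 0x54, 0xdb, 0x8a, 0x25]
t1 = [0x25, 0x54, 0x39, 0xdb, 0x61, 0x8a, 0x10, 0x25]
t2 = [0x25, 0x10, 0x8a, 0x61, 0xdb, 0x39, 0x54, 0x25]

RES = [ 0x25  0x10  0x8a  0x61  0xdb  0x39  0x54  0x25 ]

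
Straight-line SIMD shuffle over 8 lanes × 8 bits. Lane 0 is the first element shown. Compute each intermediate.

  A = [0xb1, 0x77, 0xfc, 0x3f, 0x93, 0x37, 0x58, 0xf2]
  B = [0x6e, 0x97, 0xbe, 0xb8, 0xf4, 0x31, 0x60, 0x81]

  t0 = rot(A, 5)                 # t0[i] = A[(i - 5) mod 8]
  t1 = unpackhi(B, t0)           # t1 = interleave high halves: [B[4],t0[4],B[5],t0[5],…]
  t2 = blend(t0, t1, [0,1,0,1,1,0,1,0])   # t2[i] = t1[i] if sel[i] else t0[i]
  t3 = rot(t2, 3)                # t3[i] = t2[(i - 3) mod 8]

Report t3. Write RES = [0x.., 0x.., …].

t0 = [0x3f, 0x93, 0x37, 0x58, 0xf2, 0xb1, 0x77, 0xfc]
t1 = [0xf4, 0xf2, 0x31, 0xb1, 0x60, 0x77, 0x81, 0xfc]
t2 = [0x3f, 0xf2, 0x37, 0xb1, 0x60, 0xb1, 0x81, 0xfc]
t3 = [0xb1, 0x81, 0xfc, 0x3f, 0xf2, 0x37, 0xb1, 0x60]

RES = [0xb1, 0x81, 0xfc, 0x3f, 0xf2, 0x37, 0xb1, 0x60]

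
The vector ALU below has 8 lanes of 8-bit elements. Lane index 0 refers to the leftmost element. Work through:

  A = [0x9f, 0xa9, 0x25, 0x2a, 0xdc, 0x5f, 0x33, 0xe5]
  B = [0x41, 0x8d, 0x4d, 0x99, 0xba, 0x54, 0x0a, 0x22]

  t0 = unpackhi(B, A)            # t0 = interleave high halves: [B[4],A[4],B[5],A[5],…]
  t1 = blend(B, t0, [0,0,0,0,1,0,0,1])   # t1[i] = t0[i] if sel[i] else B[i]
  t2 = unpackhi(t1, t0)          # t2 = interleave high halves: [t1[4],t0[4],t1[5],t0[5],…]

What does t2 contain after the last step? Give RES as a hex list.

t0 = [0xba, 0xdc, 0x54, 0x5f, 0x0a, 0x33, 0x22, 0xe5]
t1 = [0x41, 0x8d, 0x4d, 0x99, 0x0a, 0x54, 0x0a, 0xe5]
t2 = [0x0a, 0x0a, 0x54, 0x33, 0x0a, 0x22, 0xe5, 0xe5]

RES = [ 0x0a  0x0a  0x54  0x33  0x0a  0x22  0xe5  0xe5 ]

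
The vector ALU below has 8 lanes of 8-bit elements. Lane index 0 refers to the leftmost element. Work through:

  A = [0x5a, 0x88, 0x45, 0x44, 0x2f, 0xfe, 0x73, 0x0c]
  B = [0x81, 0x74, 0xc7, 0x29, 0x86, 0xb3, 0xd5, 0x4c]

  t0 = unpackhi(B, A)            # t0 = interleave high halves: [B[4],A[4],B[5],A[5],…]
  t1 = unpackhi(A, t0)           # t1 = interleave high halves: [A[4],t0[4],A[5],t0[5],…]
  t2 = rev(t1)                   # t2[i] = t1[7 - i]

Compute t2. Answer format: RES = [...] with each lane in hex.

RES = [0x0c, 0x0c, 0x4c, 0x73, 0x73, 0xfe, 0xd5, 0x2f]

  t0: 86 2f b3 fe d5 73 4c 0c
  t1: 2f d5 fe 73 73 4c 0c 0c
  t2: 0c 0c 4c 73 73 fe d5 2f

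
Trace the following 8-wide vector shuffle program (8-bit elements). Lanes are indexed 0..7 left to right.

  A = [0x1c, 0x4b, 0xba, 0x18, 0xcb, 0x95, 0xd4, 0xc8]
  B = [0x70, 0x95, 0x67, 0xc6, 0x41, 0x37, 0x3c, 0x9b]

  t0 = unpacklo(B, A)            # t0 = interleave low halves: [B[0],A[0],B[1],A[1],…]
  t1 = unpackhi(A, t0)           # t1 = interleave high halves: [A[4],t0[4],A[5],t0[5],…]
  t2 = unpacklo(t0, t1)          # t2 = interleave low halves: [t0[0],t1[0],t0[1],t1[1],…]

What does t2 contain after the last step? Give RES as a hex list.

  t0: 70 1c 95 4b 67 ba c6 18
  t1: cb 67 95 ba d4 c6 c8 18
  t2: 70 cb 1c 67 95 95 4b ba

RES = [ 0x70  0xcb  0x1c  0x67  0x95  0x95  0x4b  0xba ]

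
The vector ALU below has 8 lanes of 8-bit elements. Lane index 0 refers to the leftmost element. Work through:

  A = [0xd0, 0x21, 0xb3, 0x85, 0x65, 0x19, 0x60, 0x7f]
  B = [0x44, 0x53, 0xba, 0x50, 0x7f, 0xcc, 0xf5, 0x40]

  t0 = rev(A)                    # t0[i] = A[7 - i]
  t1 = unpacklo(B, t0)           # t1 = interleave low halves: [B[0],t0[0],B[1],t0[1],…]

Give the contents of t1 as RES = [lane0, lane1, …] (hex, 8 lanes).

RES = [ 0x44  0x7f  0x53  0x60  0xba  0x19  0x50  0x65 ]

  t0: 7f 60 19 65 85 b3 21 d0
  t1: 44 7f 53 60 ba 19 50 65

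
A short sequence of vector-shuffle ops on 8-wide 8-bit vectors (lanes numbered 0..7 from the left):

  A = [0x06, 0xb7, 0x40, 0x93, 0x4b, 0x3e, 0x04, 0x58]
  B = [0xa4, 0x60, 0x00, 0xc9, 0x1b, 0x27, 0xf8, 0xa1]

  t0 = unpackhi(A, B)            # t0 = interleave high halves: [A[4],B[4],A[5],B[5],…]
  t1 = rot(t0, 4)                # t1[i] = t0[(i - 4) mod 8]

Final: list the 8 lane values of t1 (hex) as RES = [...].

→ t0 |4b|1b|3e|27|04|f8|58|a1|
→ t1 |04|f8|58|a1|4b|1b|3e|27|

RES = [ 0x04  0xf8  0x58  0xa1  0x4b  0x1b  0x3e  0x27 ]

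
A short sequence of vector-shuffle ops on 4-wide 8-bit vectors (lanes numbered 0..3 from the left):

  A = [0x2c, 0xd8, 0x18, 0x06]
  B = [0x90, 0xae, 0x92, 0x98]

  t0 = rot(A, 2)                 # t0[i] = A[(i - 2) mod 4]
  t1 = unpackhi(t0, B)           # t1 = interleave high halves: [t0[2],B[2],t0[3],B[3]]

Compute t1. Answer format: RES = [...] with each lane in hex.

RES = [ 0x2c  0x92  0xd8  0x98 ]

→ t0 |18|06|2c|d8|
→ t1 |2c|92|d8|98|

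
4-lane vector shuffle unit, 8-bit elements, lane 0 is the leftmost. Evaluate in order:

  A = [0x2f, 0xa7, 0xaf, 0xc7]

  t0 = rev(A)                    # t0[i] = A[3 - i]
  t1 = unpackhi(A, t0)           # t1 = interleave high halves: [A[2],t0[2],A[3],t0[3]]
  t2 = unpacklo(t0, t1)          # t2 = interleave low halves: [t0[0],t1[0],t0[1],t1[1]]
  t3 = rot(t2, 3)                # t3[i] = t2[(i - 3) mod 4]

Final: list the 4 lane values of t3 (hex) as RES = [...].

RES = [0xaf, 0xaf, 0xa7, 0xc7]

  t0: c7 af a7 2f
  t1: af a7 c7 2f
  t2: c7 af af a7
  t3: af af a7 c7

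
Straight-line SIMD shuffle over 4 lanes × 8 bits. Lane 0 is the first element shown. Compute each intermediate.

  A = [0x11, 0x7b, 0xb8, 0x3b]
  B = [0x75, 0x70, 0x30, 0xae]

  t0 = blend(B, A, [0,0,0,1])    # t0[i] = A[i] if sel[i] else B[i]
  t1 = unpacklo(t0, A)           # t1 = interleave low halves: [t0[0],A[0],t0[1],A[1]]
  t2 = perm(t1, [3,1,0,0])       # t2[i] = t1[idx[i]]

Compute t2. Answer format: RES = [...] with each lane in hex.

  t0: 75 70 30 3b
  t1: 75 11 70 7b
  t2: 7b 11 75 75

RES = [0x7b, 0x11, 0x75, 0x75]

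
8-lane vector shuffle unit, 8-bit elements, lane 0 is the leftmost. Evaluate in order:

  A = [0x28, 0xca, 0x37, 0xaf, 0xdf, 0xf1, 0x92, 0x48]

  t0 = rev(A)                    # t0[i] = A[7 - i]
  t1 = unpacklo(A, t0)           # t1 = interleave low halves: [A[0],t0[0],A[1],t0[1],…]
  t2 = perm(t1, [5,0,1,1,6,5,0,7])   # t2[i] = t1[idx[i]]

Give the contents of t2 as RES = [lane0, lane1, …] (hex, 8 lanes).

RES = [ 0xf1  0x28  0x48  0x48  0xaf  0xf1  0x28  0xdf ]

  t0: 48 92 f1 df af 37 ca 28
  t1: 28 48 ca 92 37 f1 af df
  t2: f1 28 48 48 af f1 28 df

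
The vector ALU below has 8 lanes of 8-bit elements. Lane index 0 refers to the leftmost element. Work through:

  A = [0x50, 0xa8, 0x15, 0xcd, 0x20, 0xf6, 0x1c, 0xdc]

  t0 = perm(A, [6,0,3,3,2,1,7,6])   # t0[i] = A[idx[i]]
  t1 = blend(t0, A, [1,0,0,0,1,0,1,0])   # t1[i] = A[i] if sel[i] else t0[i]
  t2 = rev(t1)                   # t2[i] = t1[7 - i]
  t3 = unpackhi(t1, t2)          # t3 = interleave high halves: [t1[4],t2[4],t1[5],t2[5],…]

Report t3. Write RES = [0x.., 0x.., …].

  t0: 1c 50 cd cd 15 a8 dc 1c
  t1: 50 50 cd cd 20 a8 1c 1c
  t2: 1c 1c a8 20 cd cd 50 50
  t3: 20 cd a8 cd 1c 50 1c 50

RES = [0x20, 0xcd, 0xa8, 0xcd, 0x1c, 0x50, 0x1c, 0x50]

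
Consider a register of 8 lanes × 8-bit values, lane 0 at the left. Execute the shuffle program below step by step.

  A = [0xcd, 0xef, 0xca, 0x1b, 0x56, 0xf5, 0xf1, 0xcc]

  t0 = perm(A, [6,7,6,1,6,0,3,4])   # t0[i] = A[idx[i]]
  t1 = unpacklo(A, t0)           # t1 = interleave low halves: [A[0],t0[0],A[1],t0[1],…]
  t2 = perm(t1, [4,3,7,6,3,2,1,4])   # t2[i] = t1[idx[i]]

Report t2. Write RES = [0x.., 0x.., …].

RES = [0xca, 0xcc, 0xef, 0x1b, 0xcc, 0xef, 0xf1, 0xca]

t0 = [0xf1, 0xcc, 0xf1, 0xef, 0xf1, 0xcd, 0x1b, 0x56]
t1 = [0xcd, 0xf1, 0xef, 0xcc, 0xca, 0xf1, 0x1b, 0xef]
t2 = [0xca, 0xcc, 0xef, 0x1b, 0xcc, 0xef, 0xf1, 0xca]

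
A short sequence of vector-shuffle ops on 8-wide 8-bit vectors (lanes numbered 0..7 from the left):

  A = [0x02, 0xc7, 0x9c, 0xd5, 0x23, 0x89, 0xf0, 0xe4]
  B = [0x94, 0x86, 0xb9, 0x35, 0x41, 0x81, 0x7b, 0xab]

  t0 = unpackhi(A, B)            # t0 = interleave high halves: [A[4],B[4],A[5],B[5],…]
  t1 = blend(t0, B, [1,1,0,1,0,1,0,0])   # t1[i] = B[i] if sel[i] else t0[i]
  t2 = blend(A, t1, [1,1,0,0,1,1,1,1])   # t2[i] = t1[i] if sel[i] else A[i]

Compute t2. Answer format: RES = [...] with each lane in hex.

→ t0 |23|41|89|81|f0|7b|e4|ab|
→ t1 |94|86|89|35|f0|81|e4|ab|
→ t2 |94|86|9c|d5|f0|81|e4|ab|

RES = [0x94, 0x86, 0x9c, 0xd5, 0xf0, 0x81, 0xe4, 0xab]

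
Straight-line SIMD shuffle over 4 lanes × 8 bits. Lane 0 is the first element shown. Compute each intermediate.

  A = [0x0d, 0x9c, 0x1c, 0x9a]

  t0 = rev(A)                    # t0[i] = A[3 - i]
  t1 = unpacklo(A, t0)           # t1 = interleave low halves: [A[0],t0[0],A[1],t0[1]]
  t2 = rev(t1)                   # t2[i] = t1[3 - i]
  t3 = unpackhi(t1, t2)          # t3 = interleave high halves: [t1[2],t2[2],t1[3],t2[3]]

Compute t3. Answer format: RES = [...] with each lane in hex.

→ t0 |9a|1c|9c|0d|
→ t1 |0d|9a|9c|1c|
→ t2 |1c|9c|9a|0d|
→ t3 |9c|9a|1c|0d|

RES = [0x9c, 0x9a, 0x1c, 0x0d]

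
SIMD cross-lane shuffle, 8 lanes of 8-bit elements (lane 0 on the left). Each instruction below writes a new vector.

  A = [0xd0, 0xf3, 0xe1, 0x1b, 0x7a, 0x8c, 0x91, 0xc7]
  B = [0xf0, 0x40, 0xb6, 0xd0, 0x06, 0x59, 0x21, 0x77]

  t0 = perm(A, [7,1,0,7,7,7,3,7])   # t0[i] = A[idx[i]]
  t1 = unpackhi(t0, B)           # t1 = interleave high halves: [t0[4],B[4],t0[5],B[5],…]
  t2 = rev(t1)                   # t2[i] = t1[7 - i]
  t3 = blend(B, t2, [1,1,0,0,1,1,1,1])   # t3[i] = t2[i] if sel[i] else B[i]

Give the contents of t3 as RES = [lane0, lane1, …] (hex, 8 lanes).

RES = [0x77, 0xc7, 0xb6, 0xd0, 0x59, 0xc7, 0x06, 0xc7]

t0 = [0xc7, 0xf3, 0xd0, 0xc7, 0xc7, 0xc7, 0x1b, 0xc7]
t1 = [0xc7, 0x06, 0xc7, 0x59, 0x1b, 0x21, 0xc7, 0x77]
t2 = [0x77, 0xc7, 0x21, 0x1b, 0x59, 0xc7, 0x06, 0xc7]
t3 = [0x77, 0xc7, 0xb6, 0xd0, 0x59, 0xc7, 0x06, 0xc7]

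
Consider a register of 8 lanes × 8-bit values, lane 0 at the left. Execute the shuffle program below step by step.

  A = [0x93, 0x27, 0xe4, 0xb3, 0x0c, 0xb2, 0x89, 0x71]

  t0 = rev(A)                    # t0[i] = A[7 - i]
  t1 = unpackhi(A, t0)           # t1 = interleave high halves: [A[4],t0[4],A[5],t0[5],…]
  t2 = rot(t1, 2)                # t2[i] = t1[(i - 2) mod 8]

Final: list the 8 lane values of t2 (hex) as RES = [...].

→ t0 |71|89|b2|0c|b3|e4|27|93|
→ t1 |0c|b3|b2|e4|89|27|71|93|
→ t2 |71|93|0c|b3|b2|e4|89|27|

RES = [ 0x71  0x93  0x0c  0xb3  0xb2  0xe4  0x89  0x27 ]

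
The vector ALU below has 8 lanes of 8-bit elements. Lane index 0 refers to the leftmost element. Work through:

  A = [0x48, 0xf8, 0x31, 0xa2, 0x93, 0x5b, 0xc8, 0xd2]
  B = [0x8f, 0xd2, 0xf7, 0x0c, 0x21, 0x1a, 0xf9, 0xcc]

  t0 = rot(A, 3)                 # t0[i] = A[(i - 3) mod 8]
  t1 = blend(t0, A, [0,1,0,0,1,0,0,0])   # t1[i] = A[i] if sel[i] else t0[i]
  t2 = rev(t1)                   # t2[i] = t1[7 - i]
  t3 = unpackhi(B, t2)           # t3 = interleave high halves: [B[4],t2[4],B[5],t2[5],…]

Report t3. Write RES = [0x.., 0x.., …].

→ t0 |5b|c8|d2|48|f8|31|a2|93|
→ t1 |5b|f8|d2|48|93|31|a2|93|
→ t2 |93|a2|31|93|48|d2|f8|5b|
→ t3 |21|48|1a|d2|f9|f8|cc|5b|

RES = [ 0x21  0x48  0x1a  0xd2  0xf9  0xf8  0xcc  0x5b ]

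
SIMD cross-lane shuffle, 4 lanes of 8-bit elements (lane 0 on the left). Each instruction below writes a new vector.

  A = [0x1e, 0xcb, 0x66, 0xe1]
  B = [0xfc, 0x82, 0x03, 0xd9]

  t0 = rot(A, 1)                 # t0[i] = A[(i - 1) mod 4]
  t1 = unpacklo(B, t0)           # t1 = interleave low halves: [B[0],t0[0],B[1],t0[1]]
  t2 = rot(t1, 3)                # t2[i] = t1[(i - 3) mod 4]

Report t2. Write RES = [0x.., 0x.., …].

t0 = [0xe1, 0x1e, 0xcb, 0x66]
t1 = [0xfc, 0xe1, 0x82, 0x1e]
t2 = [0xe1, 0x82, 0x1e, 0xfc]

RES = [0xe1, 0x82, 0x1e, 0xfc]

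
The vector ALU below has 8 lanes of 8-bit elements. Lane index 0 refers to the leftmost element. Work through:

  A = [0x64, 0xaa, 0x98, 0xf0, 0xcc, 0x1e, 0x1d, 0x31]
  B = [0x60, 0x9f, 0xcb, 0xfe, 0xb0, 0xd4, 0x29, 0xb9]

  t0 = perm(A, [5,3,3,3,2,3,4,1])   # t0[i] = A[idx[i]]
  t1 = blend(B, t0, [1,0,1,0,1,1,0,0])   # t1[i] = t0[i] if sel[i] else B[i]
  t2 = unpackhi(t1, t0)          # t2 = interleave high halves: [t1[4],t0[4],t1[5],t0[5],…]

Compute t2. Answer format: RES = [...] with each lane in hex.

→ t0 |1e|f0|f0|f0|98|f0|cc|aa|
→ t1 |1e|9f|f0|fe|98|f0|29|b9|
→ t2 |98|98|f0|f0|29|cc|b9|aa|

RES = [0x98, 0x98, 0xf0, 0xf0, 0x29, 0xcc, 0xb9, 0xaa]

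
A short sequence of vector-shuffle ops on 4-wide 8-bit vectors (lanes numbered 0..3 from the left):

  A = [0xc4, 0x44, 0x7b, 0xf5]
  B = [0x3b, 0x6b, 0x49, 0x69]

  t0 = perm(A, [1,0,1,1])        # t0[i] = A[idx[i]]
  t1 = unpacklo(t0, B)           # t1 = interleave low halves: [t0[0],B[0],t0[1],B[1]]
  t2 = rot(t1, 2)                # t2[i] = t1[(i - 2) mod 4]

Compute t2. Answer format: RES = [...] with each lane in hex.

t0 = [0x44, 0xc4, 0x44, 0x44]
t1 = [0x44, 0x3b, 0xc4, 0x6b]
t2 = [0xc4, 0x6b, 0x44, 0x3b]

RES = [0xc4, 0x6b, 0x44, 0x3b]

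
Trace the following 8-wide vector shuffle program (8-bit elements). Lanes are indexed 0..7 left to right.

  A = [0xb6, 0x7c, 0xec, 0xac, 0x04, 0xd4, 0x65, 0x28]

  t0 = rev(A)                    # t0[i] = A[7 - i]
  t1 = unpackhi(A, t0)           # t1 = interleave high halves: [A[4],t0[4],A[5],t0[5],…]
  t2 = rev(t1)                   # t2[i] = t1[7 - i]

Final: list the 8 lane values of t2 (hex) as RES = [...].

t0 = [0x28, 0x65, 0xd4, 0x04, 0xac, 0xec, 0x7c, 0xb6]
t1 = [0x04, 0xac, 0xd4, 0xec, 0x65, 0x7c, 0x28, 0xb6]
t2 = [0xb6, 0x28, 0x7c, 0x65, 0xec, 0xd4, 0xac, 0x04]

RES = [ 0xb6  0x28  0x7c  0x65  0xec  0xd4  0xac  0x04 ]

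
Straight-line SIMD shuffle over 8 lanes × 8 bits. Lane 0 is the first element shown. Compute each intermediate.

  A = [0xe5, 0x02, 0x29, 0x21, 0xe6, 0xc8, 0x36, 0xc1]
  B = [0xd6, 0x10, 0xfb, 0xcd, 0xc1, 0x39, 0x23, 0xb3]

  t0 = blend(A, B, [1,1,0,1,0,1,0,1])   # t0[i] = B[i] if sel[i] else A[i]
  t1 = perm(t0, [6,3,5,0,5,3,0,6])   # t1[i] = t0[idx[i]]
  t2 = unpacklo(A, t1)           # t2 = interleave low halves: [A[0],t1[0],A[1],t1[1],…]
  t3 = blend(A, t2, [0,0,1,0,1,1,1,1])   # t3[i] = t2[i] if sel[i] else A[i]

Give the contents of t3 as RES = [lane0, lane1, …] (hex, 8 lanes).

RES = [0xe5, 0x02, 0x02, 0x21, 0x29, 0x39, 0x21, 0xd6]

  t0: d6 10 29 cd e6 39 36 b3
  t1: 36 cd 39 d6 39 cd d6 36
  t2: e5 36 02 cd 29 39 21 d6
  t3: e5 02 02 21 29 39 21 d6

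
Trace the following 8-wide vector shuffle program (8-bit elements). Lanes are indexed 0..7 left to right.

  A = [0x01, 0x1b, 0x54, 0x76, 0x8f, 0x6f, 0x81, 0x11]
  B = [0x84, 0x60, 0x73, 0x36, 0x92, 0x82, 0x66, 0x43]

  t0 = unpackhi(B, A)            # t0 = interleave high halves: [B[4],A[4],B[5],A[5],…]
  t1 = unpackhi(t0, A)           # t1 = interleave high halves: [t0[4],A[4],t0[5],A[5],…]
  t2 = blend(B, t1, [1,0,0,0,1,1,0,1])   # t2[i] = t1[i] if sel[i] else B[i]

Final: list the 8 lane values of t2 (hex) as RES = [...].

RES = [0x66, 0x60, 0x73, 0x36, 0x43, 0x81, 0x66, 0x11]

→ t0 |92|8f|82|6f|66|81|43|11|
→ t1 |66|8f|81|6f|43|81|11|11|
→ t2 |66|60|73|36|43|81|66|11|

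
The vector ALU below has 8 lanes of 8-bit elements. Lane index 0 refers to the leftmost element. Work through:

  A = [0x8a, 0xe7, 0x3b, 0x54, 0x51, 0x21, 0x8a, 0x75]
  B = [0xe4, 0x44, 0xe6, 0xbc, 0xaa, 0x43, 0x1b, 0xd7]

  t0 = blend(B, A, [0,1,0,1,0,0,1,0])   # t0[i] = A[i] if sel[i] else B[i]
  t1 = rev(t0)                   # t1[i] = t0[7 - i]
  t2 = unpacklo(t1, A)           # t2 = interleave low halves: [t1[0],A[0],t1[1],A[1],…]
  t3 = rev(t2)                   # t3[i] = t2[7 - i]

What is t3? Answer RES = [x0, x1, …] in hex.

RES = [0x54, 0xaa, 0x3b, 0x43, 0xe7, 0x8a, 0x8a, 0xd7]

  t0: e4 e7 e6 54 aa 43 8a d7
  t1: d7 8a 43 aa 54 e6 e7 e4
  t2: d7 8a 8a e7 43 3b aa 54
  t3: 54 aa 3b 43 e7 8a 8a d7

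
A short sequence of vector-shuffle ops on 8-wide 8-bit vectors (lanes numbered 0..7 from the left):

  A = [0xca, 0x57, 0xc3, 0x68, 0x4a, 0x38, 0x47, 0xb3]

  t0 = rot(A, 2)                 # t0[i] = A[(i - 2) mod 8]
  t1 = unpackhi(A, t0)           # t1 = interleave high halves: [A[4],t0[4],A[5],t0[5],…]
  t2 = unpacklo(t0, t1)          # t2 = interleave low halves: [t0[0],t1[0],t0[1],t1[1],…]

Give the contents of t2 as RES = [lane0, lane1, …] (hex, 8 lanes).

  t0: 47 b3 ca 57 c3 68 4a 38
  t1: 4a c3 38 68 47 4a b3 38
  t2: 47 4a b3 c3 ca 38 57 68

RES = [0x47, 0x4a, 0xb3, 0xc3, 0xca, 0x38, 0x57, 0x68]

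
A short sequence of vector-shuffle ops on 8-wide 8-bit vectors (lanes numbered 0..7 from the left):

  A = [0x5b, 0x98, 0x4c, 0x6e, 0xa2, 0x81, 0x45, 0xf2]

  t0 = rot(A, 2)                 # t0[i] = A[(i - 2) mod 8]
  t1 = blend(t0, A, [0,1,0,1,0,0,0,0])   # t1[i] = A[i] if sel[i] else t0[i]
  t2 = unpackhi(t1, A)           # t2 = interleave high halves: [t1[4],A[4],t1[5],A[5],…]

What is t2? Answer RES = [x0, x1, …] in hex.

t0 = [0x45, 0xf2, 0x5b, 0x98, 0x4c, 0x6e, 0xa2, 0x81]
t1 = [0x45, 0x98, 0x5b, 0x6e, 0x4c, 0x6e, 0xa2, 0x81]
t2 = [0x4c, 0xa2, 0x6e, 0x81, 0xa2, 0x45, 0x81, 0xf2]

RES = [0x4c, 0xa2, 0x6e, 0x81, 0xa2, 0x45, 0x81, 0xf2]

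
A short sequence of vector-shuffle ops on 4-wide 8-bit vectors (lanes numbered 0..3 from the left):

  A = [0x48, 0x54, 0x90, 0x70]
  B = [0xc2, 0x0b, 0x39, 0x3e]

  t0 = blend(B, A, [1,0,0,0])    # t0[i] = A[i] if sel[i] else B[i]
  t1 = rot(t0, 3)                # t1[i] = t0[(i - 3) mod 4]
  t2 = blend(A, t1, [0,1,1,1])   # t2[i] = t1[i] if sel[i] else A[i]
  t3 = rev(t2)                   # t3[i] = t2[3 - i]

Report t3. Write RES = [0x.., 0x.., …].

→ t0 |48|0b|39|3e|
→ t1 |0b|39|3e|48|
→ t2 |48|39|3e|48|
→ t3 |48|3e|39|48|

RES = [0x48, 0x3e, 0x39, 0x48]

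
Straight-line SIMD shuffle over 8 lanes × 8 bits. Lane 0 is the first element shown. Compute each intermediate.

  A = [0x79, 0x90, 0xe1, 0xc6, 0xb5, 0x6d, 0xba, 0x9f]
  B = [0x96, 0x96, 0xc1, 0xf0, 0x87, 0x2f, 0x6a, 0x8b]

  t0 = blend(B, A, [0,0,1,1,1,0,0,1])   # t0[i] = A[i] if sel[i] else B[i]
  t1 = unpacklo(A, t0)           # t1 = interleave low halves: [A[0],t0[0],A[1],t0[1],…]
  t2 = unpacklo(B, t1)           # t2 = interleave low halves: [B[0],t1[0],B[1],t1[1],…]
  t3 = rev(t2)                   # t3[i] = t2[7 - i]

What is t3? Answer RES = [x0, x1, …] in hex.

  t0: 96 96 e1 c6 b5 2f 6a 9f
  t1: 79 96 90 96 e1 e1 c6 c6
  t2: 96 79 96 96 c1 90 f0 96
  t3: 96 f0 90 c1 96 96 79 96

RES = [0x96, 0xf0, 0x90, 0xc1, 0x96, 0x96, 0x79, 0x96]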